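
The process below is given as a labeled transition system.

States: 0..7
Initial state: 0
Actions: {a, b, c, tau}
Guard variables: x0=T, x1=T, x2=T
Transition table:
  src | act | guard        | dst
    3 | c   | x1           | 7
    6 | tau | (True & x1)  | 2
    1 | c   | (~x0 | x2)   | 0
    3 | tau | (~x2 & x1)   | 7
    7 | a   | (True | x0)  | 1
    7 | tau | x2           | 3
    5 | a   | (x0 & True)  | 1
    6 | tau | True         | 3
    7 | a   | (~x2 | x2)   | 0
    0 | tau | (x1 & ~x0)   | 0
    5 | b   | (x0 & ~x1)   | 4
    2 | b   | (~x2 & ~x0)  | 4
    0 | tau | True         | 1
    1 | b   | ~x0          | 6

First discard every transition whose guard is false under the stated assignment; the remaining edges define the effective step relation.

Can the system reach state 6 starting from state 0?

After dropping false guards: 9 live edges.
L0 = {0}
L1 = {1}  now seen {0,1}
R = {0,1}

Answer: UNREACHABLE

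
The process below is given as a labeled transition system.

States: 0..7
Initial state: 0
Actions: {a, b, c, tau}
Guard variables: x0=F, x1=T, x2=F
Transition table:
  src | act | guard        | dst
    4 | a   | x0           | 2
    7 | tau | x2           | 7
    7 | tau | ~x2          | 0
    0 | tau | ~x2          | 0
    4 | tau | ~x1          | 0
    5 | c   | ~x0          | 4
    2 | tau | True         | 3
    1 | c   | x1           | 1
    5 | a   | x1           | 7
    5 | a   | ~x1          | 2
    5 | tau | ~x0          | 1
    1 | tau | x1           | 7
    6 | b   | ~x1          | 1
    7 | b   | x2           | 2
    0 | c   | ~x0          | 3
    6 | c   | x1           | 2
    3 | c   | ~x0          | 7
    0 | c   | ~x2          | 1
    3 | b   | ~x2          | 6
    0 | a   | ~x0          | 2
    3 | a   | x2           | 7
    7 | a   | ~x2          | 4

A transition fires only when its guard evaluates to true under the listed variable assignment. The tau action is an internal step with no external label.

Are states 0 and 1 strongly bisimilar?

Refine partition for ~:
  P[0] = {{0,1,2,3,4,5,6,7}}
  P[1] = {{0,5},{1},{2},{3},{4},{6},{7}}
  P[2] = {{0},{1},{2},{3},{4},{5},{6},{7}}
8 equivalence class(es) (converged in 3)
class of 0: {0}; class of 1: {1}

Answer: NOT BISIMILAR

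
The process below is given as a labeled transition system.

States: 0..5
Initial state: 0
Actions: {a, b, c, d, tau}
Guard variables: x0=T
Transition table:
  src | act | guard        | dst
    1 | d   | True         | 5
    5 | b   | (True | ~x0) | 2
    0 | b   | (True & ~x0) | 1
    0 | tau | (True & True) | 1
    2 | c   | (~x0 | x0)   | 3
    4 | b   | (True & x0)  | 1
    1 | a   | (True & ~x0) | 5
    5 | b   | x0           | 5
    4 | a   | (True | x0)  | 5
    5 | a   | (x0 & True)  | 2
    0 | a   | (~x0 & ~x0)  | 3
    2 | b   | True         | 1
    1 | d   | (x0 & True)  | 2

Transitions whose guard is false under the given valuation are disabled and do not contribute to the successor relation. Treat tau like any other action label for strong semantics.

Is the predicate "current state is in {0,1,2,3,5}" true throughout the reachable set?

Answer: INVARIANT HOLDS

Working:
Allowed set {0,1,2,3,5}
Reachable = {0,1,2,3,5}
  0: ✓
  1: ✓
  2: ✓
  3: ✓
  5: ✓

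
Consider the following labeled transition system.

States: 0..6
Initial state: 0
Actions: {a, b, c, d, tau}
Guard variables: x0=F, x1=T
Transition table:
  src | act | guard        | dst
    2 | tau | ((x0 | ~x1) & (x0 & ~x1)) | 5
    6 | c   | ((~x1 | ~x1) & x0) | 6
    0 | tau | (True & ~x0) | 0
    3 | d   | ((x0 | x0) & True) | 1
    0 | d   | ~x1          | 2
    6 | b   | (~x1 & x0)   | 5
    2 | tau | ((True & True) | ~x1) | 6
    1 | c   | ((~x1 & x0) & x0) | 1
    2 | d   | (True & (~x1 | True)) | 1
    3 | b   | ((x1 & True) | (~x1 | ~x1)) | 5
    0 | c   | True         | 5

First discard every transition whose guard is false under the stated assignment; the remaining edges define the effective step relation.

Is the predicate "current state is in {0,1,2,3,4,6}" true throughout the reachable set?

Allowed set {0,1,2,3,4,6}
R = {0,5}
  0: ✓
  5: ✗ unsafe
witness against invariant: c → 5

Answer: INVARIANT VIOLATED at state 5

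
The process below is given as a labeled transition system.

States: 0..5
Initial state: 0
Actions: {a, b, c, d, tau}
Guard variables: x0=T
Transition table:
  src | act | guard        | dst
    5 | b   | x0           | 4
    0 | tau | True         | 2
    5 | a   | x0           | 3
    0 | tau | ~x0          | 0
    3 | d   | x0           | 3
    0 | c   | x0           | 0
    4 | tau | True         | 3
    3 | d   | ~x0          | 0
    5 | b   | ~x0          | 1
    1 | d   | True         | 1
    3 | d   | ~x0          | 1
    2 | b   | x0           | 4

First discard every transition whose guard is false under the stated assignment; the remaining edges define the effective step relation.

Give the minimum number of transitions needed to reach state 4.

Answer: 2

Working:
Layered search for 4:
  Layer 0: {0}
  Layer 1: {2}
  Layer 2: {4}
depth(4)=2, e.g. tau·b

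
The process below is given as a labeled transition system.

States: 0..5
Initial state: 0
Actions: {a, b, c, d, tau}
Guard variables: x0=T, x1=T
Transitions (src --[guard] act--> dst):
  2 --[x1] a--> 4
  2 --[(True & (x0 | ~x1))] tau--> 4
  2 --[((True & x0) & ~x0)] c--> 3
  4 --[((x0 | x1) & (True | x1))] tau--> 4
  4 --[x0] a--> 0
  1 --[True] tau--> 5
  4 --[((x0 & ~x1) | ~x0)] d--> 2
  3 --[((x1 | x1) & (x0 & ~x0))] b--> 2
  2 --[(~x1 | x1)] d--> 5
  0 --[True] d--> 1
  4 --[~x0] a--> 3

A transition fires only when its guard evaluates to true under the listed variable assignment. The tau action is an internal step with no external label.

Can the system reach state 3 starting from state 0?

7 transition(s) survive guard evaluation.
Layer 0: {0}
Layer 1: {1}  now seen {0,1}
Layer 2: {5}  now seen {0,1,5}
Reachable = {0,1,5}

Answer: UNREACHABLE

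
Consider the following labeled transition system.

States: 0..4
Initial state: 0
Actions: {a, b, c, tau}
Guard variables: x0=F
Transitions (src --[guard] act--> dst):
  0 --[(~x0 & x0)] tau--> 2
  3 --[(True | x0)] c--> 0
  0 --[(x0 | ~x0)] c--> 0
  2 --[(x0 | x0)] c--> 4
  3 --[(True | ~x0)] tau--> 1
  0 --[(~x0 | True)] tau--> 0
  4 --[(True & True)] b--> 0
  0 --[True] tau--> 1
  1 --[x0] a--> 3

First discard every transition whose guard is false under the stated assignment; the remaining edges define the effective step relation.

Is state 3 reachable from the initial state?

Answer: UNREACHABLE

Working:
6 transition(s) survive guard evaluation.
Layer 0: {0}
Layer 1: {1}  cumulative {0,1}
R = {0,1}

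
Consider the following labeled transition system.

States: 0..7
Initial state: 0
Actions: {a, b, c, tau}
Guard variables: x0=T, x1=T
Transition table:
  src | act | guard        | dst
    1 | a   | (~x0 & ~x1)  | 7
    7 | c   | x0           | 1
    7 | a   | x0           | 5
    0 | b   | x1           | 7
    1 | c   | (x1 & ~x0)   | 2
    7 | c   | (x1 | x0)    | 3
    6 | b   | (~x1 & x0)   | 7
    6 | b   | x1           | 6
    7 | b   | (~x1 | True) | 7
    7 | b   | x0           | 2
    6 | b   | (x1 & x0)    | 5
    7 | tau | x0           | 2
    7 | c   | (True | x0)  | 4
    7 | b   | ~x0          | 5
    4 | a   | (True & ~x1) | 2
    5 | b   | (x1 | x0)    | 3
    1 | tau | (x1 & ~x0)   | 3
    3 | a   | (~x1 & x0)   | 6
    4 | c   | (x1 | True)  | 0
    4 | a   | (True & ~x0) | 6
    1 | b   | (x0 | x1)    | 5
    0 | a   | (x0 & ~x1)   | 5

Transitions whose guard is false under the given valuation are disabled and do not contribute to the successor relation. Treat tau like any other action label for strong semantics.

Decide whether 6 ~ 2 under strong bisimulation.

Compute ~ classes (split until stable):
  P[0] = {{0,1,2,3,4,5,6,7}}
  P[1] = {{0,1,5,6},{2,3},{4},{7}}
  P[2] = {{0},{1,6},{2,3},{4},{5},{7}}
  P[3] = {{0},{1},{2,3},{4},{5},{6},{7}}
stable after 4 split(s): 7 block(s)
6∈{6}, 2∈{2,3}

Answer: NOT BISIMILAR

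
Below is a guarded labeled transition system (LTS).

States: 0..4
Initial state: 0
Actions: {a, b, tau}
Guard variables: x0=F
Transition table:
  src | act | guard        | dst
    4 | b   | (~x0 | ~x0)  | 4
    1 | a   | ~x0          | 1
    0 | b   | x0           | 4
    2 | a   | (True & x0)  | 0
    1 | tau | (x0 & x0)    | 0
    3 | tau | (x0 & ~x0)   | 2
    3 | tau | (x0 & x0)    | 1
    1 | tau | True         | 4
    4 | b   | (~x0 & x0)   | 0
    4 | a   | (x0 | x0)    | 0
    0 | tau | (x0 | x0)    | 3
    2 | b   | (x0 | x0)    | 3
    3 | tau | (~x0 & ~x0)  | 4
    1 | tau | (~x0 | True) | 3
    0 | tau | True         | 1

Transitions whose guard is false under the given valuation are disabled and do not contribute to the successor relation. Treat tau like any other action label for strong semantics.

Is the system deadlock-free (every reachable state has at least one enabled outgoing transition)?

Reach set: {0,1,3,4}
  0: tau→1  [1 out]
  1: a→1  tau→3  tau→4  [3 out]
  3: tau→4  [1 out]
  4: b→4  [1 out]

Answer: DEADLOCK-FREE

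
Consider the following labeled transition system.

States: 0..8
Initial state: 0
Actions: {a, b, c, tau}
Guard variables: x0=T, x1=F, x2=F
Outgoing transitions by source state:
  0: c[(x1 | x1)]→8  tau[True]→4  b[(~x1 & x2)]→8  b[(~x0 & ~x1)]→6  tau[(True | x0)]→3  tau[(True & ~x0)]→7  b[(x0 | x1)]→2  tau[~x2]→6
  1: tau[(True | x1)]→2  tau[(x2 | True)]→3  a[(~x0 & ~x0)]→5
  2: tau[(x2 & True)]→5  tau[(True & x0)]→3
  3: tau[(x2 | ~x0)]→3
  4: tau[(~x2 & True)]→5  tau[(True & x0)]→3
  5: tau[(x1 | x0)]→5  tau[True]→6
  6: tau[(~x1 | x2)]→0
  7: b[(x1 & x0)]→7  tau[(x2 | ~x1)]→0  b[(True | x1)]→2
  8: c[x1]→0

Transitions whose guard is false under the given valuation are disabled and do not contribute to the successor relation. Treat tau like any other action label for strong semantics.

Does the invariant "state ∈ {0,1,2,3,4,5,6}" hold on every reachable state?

Safe = {0,1,2,3,4,5,6}
Reach set: {0,2,3,4,5,6}
  0: ok
  2: ok
  3: ok
  4: ok
  5: ok
  6: ok

Answer: INVARIANT HOLDS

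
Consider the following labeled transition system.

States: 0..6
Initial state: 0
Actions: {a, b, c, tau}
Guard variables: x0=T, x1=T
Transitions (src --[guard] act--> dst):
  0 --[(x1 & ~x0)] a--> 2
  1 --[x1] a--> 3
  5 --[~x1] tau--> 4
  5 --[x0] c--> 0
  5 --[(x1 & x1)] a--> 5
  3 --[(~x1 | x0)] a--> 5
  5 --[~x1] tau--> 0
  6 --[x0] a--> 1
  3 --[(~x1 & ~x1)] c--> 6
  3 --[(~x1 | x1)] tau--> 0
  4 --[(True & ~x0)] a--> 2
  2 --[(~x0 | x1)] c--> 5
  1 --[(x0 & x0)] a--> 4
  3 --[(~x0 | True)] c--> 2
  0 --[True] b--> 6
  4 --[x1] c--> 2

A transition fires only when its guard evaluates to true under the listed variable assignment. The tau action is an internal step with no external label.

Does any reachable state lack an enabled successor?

Reachable = {0,1,2,3,4,5,6}
  0: b→6  [1 out]
  1: a→3  a→4  [2 out]
  2: c→5  [1 out]
  3: a→5  c→2  tau→0  [3 out]
  4: c→2  [1 out]
  5: a→5  c→0  [2 out]
  6: a→1  [1 out]

Answer: DEADLOCK-FREE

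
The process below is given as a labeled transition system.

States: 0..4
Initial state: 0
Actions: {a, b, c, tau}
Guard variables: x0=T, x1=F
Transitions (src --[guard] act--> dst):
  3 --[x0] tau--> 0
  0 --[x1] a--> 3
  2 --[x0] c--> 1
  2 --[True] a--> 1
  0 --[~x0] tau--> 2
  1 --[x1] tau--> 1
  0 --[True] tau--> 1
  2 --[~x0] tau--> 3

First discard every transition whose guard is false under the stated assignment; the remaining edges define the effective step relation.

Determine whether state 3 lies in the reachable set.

Guard filter leaves 4 enabled edge(s).
L0 = {0}
L1 = {1}  cumulative {0,1}
Reachable = {0,1}

Answer: UNREACHABLE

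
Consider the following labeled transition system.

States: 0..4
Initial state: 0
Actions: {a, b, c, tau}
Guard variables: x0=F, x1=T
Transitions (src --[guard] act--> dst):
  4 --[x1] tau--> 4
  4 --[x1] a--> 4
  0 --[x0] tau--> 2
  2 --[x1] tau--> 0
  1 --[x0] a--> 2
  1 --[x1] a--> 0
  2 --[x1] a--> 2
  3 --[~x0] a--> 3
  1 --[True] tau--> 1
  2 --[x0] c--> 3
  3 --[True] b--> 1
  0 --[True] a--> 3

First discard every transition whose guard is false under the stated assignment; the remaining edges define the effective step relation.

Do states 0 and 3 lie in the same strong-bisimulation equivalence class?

Refine partition for ~:
  round 0: {{0,1,2,3,4}}
  round 1: {{0},{1,2,4},{3}}
  round 2: {{0},{1},{2},{3},{4}}
Fixed point at round 3; 5 class(es).
0∈{0}, 3∈{3}

Answer: NOT BISIMILAR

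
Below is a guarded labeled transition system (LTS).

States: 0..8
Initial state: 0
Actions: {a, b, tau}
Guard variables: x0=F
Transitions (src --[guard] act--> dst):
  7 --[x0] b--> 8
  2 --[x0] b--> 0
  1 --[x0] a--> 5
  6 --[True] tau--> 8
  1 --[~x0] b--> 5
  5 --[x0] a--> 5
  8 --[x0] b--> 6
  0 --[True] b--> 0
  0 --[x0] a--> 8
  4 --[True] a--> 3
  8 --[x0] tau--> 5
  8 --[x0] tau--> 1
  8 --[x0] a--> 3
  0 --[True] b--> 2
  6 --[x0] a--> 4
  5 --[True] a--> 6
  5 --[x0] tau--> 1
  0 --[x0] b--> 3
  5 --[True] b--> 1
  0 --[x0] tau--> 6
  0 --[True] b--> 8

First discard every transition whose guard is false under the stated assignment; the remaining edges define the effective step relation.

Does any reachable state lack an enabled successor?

Reach set: {0,2,8}
  0: b→0  b→2  b→8  [3 exit(s)]
  2: ∅  [STUCK]
  8: ∅  [STUCK]
trace reaching 2: b

Answer: DEADLOCK at state 2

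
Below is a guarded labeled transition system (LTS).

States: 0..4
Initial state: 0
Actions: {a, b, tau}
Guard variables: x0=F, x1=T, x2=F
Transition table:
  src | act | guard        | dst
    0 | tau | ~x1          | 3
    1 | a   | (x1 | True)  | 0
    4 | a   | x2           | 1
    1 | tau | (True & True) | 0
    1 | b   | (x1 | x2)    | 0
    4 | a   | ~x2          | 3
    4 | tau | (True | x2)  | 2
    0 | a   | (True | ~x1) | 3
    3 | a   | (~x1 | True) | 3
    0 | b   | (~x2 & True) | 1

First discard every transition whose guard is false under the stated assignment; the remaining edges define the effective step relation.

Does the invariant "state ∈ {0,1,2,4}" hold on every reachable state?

Inv-set: {0,1,2,4}
Reachable = {0,1,3}
  0: ✓
  1: ✓
  3: VIOLATES
counterexample path to 3: a

Answer: INVARIANT VIOLATED at state 3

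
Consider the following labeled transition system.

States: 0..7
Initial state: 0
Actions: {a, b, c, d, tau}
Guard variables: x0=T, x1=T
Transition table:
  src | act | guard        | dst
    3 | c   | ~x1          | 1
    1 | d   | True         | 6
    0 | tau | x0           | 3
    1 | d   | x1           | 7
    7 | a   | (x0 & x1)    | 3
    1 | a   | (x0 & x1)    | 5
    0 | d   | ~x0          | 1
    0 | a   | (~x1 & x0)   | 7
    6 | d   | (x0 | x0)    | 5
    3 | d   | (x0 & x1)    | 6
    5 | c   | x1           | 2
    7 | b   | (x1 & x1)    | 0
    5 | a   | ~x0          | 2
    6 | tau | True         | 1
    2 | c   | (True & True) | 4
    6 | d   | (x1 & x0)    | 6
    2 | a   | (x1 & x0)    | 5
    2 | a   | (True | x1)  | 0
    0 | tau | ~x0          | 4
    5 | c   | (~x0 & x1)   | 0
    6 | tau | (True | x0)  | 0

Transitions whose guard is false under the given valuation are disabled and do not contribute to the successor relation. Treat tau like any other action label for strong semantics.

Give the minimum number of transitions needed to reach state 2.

Answer: 4

Trace:
Layered search for 2:
  depth 0: {0}
  depth 1: {3}
  depth 2: {6}
  depth 3: {1,5}
  depth 4: {2,7}
depth(2)=4, e.g. tau·d·d·c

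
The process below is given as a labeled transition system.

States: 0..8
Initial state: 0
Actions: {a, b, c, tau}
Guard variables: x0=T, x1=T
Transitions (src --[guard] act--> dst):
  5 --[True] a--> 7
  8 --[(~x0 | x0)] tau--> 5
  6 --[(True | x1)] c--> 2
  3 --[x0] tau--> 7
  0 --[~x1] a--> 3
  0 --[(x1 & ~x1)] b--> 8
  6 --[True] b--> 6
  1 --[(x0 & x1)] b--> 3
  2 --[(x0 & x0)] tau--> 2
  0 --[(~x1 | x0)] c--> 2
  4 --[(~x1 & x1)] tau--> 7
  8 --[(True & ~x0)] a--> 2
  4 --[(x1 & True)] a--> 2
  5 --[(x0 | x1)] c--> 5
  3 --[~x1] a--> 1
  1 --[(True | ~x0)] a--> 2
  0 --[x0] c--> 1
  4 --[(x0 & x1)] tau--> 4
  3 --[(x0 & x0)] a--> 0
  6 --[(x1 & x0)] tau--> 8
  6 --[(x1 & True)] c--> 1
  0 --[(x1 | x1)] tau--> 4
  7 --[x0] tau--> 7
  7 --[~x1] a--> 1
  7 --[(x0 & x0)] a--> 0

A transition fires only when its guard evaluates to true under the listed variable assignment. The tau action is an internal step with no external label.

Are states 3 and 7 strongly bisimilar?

Bisimulation quotient by refinement:
  π0 = {{0,1,2,3,4,5,6,7,8}}
  π1 = {{0},{1},{2,8},{3,4,7},{5},{6}}
  π2 = {{0},{1},{2},{3,7},{4},{5},{6},{8}}
Fixed point at round 3; 8 class(es).
[3]={3,7}  [7]={3,7}

Answer: BISIMILAR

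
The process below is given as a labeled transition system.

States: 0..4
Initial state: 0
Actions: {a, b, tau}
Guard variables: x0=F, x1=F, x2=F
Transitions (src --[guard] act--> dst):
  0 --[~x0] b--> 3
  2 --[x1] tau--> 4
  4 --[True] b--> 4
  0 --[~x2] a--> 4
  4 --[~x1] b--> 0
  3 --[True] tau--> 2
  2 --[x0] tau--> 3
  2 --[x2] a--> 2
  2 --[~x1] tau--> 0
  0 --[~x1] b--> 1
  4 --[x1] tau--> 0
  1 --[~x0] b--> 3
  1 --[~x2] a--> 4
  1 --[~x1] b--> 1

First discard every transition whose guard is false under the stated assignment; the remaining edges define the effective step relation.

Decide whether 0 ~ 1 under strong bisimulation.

Answer: BISIMILAR

Analysis:
Compute ~ classes (split until stable):
  P[0] = {{0,1,2,3,4}}
  P[1] = {{0,1},{2,3},{4}}
  P[2] = {{0,1},{2},{3},{4}}
Fixed point at round 3; 4 class(es).
class of 0: {0,1}; class of 1: {0,1}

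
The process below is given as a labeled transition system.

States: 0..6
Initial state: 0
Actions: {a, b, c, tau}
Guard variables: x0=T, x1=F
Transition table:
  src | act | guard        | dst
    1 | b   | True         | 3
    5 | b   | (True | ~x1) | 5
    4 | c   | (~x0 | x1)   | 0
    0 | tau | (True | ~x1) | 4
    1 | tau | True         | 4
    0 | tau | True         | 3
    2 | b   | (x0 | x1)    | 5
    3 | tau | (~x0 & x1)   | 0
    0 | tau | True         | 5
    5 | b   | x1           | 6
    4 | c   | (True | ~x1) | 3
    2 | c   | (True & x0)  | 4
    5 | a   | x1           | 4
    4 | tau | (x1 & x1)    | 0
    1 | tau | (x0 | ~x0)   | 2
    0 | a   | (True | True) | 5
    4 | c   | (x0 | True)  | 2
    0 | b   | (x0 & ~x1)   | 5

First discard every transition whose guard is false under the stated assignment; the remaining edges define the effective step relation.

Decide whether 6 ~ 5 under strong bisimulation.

Refine partition for ~:
  π0 = {{0,1,2,3,4,5,6}}
  π1 = {{0},{1},{2},{3,6},{4},{5}}
stable after 2 split(s): 6 block(s)
class of 6: {3,6}; class of 5: {5}

Answer: NOT BISIMILAR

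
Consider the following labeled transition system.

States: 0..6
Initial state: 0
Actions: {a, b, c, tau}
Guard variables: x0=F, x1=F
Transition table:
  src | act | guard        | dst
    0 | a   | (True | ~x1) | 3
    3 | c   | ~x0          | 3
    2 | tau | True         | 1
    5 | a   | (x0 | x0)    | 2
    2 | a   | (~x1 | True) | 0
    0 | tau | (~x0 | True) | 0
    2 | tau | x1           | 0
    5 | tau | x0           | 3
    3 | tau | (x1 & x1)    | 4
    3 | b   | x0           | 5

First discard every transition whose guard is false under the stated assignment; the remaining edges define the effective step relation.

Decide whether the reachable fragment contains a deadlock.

Reach set: {0,3}
  0: a→3  tau→0  [2 out]
  3: c→3  [1 out]

Answer: DEADLOCK-FREE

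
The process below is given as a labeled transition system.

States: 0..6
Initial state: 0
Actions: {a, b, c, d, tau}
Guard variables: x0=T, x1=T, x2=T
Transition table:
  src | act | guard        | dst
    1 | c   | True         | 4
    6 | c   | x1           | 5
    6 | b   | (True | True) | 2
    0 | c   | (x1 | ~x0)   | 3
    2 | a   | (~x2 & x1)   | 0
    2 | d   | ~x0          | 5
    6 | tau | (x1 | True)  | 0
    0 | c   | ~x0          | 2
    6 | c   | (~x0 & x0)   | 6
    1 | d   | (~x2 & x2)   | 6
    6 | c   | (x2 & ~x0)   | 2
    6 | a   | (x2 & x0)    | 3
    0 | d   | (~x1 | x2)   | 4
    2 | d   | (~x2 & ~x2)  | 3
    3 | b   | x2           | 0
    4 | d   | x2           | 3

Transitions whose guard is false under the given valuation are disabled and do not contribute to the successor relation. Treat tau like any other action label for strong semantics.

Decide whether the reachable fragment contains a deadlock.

Answer: DEADLOCK-FREE

Trace:
Reach set: {0,3,4}
  0: c→3  d→4  [2 out]
  3: b→0  [1 out]
  4: d→3  [1 out]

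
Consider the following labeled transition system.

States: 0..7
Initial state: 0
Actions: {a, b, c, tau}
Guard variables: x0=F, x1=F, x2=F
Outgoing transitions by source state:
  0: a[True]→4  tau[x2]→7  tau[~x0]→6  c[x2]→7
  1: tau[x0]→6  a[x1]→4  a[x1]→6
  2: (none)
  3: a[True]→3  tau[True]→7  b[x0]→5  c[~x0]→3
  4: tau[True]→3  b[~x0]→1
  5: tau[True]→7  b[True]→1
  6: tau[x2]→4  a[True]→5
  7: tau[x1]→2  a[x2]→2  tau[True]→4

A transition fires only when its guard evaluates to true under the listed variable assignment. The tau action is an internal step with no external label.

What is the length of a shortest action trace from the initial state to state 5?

Answer: 2

Working:
BFS to 5:
  L0 = {0}
  L1 = {4,6}
  L2 = {1,3,5}
depth(5)=2, e.g. tau·a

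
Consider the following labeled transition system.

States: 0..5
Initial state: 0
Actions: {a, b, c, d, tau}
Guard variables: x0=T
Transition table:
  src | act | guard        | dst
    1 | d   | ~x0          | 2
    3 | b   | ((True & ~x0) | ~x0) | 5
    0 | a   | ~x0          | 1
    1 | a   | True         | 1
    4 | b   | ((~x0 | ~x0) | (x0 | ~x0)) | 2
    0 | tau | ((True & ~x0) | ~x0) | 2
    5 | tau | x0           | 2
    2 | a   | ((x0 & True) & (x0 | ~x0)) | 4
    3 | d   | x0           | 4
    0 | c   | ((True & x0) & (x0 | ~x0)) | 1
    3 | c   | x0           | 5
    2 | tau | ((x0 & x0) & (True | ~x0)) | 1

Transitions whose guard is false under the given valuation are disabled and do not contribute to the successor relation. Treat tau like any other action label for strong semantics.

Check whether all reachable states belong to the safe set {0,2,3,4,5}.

Answer: INVARIANT VIOLATED at state 1

Working:
Inv-set: {0,2,3,4,5}
R = {0,1}
  0: ok
  1: outside
witness against invariant: c → 1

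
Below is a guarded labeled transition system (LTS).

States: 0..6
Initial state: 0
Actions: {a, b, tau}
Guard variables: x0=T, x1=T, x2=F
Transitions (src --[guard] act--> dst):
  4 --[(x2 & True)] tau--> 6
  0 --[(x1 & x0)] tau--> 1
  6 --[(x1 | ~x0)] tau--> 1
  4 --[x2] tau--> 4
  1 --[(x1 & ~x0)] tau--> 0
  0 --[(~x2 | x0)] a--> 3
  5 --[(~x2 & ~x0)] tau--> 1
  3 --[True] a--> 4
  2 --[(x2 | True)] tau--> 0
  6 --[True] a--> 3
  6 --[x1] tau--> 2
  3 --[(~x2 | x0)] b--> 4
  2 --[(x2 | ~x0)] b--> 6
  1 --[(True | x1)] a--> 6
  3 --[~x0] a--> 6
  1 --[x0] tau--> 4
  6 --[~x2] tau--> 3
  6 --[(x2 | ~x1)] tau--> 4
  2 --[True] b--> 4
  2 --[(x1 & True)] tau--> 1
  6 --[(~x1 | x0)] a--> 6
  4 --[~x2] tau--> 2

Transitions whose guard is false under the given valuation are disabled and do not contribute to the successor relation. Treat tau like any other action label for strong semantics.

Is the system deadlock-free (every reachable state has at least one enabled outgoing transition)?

Answer: DEADLOCK-FREE

Analysis:
R = {0,1,2,3,4,6}
  0: a→3  tau→1  [2 out]
  1: a→6  tau→4  [2 out]
  2: b→4  tau→0  tau→1  [3 out]
  3: a→4  b→4  [2 out]
  4: tau→2  [1 out]
  6: a→3  a→6  tau→1  tau→2  tau→3  [5 out]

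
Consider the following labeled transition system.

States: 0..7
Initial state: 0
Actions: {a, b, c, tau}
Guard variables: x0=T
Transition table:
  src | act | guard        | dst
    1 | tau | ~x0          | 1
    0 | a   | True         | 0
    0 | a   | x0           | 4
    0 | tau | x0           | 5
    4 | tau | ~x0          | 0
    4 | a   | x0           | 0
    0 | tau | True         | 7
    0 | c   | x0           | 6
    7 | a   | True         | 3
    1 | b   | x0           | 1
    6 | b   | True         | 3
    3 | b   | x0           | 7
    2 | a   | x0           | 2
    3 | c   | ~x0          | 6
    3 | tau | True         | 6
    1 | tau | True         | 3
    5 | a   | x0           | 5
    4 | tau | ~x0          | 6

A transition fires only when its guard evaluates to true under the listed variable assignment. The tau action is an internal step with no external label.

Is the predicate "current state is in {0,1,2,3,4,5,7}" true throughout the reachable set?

Answer: INVARIANT VIOLATED at state 6

Analysis:
Allowed set {0,1,2,3,4,5,7}
Reach set: {0,3,4,5,6,7}
  0: ✓
  3: ✓
  4: ✓
  5: ✓
  6: ✗ unsafe
  7: ✓
reach 6 via c — violates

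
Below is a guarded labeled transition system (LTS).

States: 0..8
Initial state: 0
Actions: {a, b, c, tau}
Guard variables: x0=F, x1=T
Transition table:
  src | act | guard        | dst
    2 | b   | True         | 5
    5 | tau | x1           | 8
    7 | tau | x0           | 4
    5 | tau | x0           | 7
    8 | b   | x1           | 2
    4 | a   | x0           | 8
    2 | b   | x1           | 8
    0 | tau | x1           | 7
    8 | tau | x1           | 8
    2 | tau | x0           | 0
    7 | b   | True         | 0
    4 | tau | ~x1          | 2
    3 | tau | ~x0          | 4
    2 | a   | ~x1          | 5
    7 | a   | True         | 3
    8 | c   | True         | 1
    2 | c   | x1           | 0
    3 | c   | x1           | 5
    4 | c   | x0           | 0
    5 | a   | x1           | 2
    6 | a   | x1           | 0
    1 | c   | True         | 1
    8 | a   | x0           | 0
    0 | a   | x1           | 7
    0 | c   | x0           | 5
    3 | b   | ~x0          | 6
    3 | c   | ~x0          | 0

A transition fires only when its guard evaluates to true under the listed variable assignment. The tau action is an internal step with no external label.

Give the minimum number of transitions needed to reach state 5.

BFS to 5:
  depth 0: {0}
  depth 1: {7}
  depth 2: {3}
  depth 3: {4,5,6}
first hit 5 at d=3 via a·a·c

Answer: 3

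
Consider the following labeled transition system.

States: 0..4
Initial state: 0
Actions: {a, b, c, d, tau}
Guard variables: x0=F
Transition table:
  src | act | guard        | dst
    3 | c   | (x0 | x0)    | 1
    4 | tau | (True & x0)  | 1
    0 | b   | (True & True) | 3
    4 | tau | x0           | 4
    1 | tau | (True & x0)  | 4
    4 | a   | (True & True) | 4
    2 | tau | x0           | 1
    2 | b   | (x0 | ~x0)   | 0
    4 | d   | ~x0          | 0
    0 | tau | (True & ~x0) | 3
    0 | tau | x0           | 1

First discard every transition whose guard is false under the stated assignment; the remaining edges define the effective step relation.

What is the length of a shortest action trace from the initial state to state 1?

Layered search for 1:
  L0 = {0}
  L1 = {3}
1 never appears.

Answer: UNREACHABLE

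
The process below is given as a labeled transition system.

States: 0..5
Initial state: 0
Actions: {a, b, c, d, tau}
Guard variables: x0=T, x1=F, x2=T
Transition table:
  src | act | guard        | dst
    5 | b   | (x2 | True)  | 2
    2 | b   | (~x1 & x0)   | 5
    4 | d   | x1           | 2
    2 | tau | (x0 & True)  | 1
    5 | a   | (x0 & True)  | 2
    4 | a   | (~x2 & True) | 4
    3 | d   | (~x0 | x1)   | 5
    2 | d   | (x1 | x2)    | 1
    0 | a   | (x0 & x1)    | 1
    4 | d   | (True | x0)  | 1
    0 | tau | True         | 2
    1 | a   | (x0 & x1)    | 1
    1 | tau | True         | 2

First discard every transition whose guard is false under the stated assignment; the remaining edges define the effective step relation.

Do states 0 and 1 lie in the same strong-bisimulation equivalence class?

Compute ~ classes (split until stable):
  π0 = {{0,1,2,3,4,5}}
  π1 = {{0,1},{2},{3},{4},{5}}
stable after 2 split(s): 5 block(s)
[0]={0,1}  [1]={0,1}

Answer: BISIMILAR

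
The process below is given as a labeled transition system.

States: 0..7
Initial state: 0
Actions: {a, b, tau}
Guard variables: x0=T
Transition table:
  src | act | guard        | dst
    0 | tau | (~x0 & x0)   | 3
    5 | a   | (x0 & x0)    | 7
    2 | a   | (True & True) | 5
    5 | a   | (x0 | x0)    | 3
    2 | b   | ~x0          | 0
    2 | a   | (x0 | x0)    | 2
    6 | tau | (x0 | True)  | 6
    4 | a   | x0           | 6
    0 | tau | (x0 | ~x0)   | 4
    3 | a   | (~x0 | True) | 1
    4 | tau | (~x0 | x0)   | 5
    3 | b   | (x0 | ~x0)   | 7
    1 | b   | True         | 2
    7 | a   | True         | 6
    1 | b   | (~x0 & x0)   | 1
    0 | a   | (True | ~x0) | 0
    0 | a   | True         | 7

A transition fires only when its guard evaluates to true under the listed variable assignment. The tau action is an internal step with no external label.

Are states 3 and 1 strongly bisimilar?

Bisimulation quotient by refinement:
  P[0] = {{0,1,2,3,4,5,6,7}}
  P[1] = {{0,4},{1},{2,5,7},{3},{6}}
  P[2] = {{0},{1},{2},{3},{4},{5},{6},{7}}
Fixed point at round 3; 8 class(es).
3∈{3}, 1∈{1}

Answer: NOT BISIMILAR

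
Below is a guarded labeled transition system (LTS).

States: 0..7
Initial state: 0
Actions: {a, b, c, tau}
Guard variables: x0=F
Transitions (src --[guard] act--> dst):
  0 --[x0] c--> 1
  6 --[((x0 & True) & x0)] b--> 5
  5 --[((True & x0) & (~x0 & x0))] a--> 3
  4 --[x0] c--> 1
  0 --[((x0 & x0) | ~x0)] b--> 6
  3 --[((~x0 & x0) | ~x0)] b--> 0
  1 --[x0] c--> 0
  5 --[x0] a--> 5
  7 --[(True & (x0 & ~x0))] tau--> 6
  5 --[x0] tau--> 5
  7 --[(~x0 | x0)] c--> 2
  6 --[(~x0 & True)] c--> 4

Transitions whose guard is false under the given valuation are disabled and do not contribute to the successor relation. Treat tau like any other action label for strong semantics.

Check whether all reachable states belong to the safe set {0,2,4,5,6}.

Safe = {0,2,4,5,6}
R = {0,4,6}
  0: ok
  4: ok
  6: ok

Answer: INVARIANT HOLDS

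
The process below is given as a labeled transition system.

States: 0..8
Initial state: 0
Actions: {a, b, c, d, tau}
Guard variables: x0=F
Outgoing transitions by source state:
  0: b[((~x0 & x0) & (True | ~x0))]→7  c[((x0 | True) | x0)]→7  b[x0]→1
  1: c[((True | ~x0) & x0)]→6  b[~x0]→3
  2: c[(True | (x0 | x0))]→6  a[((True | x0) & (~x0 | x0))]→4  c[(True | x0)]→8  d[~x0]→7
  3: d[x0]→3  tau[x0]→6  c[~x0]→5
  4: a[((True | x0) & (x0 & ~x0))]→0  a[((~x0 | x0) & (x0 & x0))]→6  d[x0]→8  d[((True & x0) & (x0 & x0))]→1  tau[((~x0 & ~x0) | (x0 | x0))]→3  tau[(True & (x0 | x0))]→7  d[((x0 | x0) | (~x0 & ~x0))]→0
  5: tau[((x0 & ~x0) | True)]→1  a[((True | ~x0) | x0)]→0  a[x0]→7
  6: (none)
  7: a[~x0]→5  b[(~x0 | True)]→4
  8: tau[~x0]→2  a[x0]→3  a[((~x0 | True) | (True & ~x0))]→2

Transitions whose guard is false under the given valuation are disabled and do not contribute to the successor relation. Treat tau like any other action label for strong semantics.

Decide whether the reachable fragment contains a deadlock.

Reachable = {0,1,3,4,5,7}
  0: c→7  [1 exit(s)]
  1: b→3  [1 exit(s)]
  3: c→5  [1 exit(s)]
  4: d→0  tau→3  [2 exit(s)]
  5: a→0  tau→1  [2 exit(s)]
  7: a→5  b→4  [2 exit(s)]

Answer: DEADLOCK-FREE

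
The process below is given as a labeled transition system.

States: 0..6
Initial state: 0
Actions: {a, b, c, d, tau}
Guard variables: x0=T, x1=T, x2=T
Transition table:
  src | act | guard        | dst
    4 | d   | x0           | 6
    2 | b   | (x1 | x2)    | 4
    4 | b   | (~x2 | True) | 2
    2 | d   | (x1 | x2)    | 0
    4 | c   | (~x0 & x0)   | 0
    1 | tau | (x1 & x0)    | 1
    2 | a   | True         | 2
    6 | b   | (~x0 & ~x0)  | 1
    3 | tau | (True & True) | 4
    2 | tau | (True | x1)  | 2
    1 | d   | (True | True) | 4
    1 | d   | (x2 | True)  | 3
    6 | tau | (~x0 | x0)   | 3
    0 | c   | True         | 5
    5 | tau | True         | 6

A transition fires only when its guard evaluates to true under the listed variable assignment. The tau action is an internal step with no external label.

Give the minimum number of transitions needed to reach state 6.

Answer: 2

Working:
Layered search for 6:
  L0 = {0}
  L1 = {5}
  L2 = {6}
first hit 6 at d=2 via c·tau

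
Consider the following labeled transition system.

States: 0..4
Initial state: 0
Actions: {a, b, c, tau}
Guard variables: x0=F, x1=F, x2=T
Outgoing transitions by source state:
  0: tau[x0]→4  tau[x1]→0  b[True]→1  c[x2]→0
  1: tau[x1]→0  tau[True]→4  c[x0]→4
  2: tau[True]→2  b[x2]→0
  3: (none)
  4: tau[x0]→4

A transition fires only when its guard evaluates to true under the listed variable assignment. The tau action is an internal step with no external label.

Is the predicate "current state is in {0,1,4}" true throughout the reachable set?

Answer: INVARIANT HOLDS

Analysis:
Inv-set: {0,1,4}
R = {0,1,4}
  0: ok
  1: ok
  4: ok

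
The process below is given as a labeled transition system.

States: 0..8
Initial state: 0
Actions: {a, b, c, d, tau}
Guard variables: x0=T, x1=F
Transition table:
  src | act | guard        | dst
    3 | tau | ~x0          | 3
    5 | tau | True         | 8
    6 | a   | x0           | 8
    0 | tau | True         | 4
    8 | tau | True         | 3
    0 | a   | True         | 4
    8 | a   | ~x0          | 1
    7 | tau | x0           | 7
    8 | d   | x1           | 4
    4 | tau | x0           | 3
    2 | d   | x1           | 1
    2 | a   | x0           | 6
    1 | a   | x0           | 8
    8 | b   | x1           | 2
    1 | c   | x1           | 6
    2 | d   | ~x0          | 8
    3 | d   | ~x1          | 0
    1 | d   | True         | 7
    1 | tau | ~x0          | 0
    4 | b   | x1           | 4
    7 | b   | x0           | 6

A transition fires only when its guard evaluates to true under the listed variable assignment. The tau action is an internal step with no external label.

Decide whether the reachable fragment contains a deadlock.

Reachable = {0,3,4}
  0: a→4  tau→4  [2 exit(s)]
  3: d→0  [1 exit(s)]
  4: tau→3  [1 exit(s)]

Answer: DEADLOCK-FREE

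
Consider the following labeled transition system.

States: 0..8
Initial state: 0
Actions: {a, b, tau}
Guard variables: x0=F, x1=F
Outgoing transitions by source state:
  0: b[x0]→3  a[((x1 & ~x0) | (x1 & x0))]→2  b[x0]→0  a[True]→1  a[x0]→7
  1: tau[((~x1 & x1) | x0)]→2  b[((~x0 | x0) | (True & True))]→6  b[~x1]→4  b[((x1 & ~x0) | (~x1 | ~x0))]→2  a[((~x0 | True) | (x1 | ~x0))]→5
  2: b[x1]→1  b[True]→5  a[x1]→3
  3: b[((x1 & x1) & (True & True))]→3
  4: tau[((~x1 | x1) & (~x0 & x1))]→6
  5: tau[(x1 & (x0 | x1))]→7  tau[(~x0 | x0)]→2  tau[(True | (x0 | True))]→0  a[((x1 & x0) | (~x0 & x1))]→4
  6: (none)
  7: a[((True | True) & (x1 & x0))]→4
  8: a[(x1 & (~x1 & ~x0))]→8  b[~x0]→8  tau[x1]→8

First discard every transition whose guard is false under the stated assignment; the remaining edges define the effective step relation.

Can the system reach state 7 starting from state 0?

After dropping false guards: 9 live edges.
Layer 0: {0}
Layer 1: {1}  cumulative {0,1}
Layer 2: {2,4,5,6}  cumulative {0,1,2,4,5,6}
Reachable = {0,1,2,4,5,6}

Answer: UNREACHABLE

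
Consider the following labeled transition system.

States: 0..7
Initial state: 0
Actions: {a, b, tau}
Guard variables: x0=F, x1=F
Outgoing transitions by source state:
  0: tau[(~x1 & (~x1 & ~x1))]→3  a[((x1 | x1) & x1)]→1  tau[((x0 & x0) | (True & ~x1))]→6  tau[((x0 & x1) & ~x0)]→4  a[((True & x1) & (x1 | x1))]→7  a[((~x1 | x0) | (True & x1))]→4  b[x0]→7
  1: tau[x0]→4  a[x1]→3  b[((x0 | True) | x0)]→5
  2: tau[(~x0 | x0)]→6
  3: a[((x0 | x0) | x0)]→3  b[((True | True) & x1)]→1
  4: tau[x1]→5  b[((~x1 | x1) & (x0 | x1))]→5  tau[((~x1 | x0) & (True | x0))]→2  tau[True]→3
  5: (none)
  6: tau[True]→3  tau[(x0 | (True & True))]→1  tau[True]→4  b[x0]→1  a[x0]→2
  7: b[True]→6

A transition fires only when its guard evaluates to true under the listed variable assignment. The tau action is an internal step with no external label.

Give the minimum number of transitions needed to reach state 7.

Answer: UNREACHABLE

Trace:
BFS to 7:
  L0 = {0}
  L1 = {3,4,6}
  L2 = {1,2}
  L3 = {5}
7 never appears.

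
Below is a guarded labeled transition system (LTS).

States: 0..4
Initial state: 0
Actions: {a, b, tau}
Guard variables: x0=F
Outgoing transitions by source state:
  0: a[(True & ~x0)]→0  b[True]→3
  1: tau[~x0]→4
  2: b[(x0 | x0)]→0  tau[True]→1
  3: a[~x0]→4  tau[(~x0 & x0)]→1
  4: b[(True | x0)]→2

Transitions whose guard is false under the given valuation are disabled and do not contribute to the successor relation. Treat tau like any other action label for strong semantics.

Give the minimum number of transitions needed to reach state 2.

Layered search for 2:
  depth 0: {0}
  depth 1: {3}
  depth 2: {4}
  depth 3: {2}
depth(2)=3, e.g. b·a·b

Answer: 3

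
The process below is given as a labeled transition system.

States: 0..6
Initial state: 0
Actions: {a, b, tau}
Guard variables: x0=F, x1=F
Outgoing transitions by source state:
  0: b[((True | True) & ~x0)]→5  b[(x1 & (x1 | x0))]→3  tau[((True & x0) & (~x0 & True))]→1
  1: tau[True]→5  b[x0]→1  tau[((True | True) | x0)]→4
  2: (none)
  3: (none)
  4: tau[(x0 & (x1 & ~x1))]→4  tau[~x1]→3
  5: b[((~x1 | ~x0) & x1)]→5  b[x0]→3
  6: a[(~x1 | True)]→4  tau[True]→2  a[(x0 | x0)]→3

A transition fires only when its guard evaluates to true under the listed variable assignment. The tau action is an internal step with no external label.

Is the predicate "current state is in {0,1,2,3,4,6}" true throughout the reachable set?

Safe = {0,1,2,3,4,6}
R = {0,5}
  0: ✓
  5: VIOLATES
reach 5 via b — violates

Answer: INVARIANT VIOLATED at state 5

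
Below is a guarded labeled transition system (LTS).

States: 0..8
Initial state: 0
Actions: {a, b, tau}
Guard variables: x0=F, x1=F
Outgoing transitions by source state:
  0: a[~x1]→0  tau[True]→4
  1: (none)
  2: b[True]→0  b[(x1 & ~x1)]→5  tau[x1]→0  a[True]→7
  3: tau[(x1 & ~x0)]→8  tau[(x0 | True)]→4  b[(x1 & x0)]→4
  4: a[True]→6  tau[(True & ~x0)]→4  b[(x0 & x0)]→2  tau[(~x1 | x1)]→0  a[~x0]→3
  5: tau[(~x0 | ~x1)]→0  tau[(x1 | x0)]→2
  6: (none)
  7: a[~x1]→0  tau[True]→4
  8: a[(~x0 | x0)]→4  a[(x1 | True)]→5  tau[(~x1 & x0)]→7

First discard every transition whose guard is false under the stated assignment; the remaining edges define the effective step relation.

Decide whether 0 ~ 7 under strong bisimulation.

Compute ~ classes (split until stable):
  round 0: {{0,1,2,3,4,5,6,7,8}}
  round 1: {{0,4,7},{1,6},{2},{3,5},{8}}
  round 2: {{0,7},{1,6},{2},{3,5},{4},{8}}
  round 3: {{0,7},{1,6},{2},{3},{4},{5},{8}}
7 equivalence class(es) (converged in 4)
class of 0: {0,7}; class of 7: {0,7}

Answer: BISIMILAR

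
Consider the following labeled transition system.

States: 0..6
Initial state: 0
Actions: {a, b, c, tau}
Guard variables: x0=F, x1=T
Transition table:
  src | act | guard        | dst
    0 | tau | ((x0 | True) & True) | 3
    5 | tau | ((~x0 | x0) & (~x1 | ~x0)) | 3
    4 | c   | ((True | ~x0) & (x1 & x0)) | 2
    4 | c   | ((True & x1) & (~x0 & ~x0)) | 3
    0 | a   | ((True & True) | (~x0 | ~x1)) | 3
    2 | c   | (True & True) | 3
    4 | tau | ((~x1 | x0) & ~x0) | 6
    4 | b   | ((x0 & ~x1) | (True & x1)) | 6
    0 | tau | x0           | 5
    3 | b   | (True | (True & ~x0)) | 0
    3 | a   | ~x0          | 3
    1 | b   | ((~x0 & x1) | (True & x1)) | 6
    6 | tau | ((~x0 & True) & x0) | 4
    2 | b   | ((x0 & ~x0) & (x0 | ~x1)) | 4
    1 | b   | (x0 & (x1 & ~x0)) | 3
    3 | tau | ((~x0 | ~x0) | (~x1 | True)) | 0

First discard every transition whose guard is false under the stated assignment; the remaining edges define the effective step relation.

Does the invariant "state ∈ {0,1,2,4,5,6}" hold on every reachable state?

Answer: INVARIANT VIOLATED at state 3

Analysis:
Inv-set: {0,1,2,4,5,6}
Reach set: {0,3}
  0: ✓
  3: VIOLATES
witness against invariant: tau → 3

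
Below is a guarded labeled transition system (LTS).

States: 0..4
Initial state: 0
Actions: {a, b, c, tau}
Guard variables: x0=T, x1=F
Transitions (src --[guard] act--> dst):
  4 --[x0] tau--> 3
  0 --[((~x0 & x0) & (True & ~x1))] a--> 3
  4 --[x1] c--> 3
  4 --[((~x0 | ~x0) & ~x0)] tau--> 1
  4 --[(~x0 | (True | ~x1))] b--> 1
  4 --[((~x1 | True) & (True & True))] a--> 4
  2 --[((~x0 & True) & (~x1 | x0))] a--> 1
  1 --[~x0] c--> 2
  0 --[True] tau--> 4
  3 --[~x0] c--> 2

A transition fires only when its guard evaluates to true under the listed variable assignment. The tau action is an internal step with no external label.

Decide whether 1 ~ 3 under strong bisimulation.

Answer: BISIMILAR

Analysis:
Refine partition for ~:
  P[0] = {{0,1,2,3,4}}
  P[1] = {{0},{1,2,3},{4}}
3 equivalence class(es) (converged in 2)
1∈{1,2,3}, 3∈{1,2,3}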